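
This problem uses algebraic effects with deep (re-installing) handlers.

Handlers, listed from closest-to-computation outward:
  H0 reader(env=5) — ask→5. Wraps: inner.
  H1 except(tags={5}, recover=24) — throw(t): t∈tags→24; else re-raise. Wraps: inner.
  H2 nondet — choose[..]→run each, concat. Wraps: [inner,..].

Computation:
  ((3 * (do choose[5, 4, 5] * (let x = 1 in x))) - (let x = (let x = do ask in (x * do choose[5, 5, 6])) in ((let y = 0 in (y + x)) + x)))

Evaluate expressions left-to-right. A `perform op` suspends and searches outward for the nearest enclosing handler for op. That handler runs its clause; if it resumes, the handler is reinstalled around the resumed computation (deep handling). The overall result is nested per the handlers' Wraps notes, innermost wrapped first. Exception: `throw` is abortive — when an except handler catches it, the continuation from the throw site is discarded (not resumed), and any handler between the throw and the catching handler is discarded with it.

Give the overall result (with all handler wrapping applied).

Step-by-step:
choose[5, 4, 5] @ H2
  branch[0] choose=5:
    ask @ H0 ⇒ 5
    choose[5, 5, 6] @ H2
      branch[0] choose=5:
        H0 returns -35
        H1 returns -35
        H2 returns [-35]
      branch[1] choose=5:
        H0 returns -35
        H1 returns -35
        H2 returns [-35]
      branch[2] choose=6:
        H0 returns -45
        H1 returns -45
        H2 returns [-45]
  branch[1] choose=4:
    ask @ H0 ⇒ 5
    choose[5, 5, 6] @ H2
      branch[0] choose=5:
        H0 returns -38
        H1 returns -38
        H2 returns [-38]
      branch[1] choose=5:
        H0 returns -38
        H1 returns -38
        H2 returns [-38]
      branch[2] choose=6:
        H0 returns -48
        H1 returns -48
        H2 returns [-48]
  branch[2] choose=5:
    ask @ H0 ⇒ 5
    choose[5, 5, 6] @ H2
      branch[0] choose=5:
        H0 returns -35
        H1 returns -35
        H2 returns [-35]
      branch[1] choose=5:
        H0 returns -35
        H1 returns -35
        H2 returns [-35]
      branch[2] choose=6:
        H0 returns -45
        H1 returns -45
        H2 returns [-45]
= [-35, -35, -45, -38, -38, -48, -35, -35, -45]

Answer: [-35, -35, -45, -38, -38, -48, -35, -35, -45]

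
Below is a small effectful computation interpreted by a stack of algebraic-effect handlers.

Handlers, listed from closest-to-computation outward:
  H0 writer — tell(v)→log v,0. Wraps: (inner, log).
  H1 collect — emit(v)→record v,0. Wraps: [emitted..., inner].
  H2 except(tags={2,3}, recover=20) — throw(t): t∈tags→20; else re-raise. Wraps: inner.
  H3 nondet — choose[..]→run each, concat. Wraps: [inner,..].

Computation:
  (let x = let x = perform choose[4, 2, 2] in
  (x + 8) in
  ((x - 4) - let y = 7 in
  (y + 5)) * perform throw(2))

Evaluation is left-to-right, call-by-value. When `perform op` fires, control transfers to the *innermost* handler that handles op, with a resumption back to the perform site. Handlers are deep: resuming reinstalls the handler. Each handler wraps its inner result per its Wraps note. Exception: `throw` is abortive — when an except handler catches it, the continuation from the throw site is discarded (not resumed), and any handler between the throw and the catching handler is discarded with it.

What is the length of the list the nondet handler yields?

Evaluation trace:
choose[4, 2, 2] @ H3
  branch[0] choose=4:
    throw(2) @ H2 caught ⇒ 20
    H3 returns [20]
  branch[1] choose=2:
    throw(2) @ H2 caught ⇒ 20
    H3 returns [20]
  branch[2] choose=2:
    throw(2) @ H2 caught ⇒ 20
    H3 returns [20]
= [20, 20, 20]

Answer: 3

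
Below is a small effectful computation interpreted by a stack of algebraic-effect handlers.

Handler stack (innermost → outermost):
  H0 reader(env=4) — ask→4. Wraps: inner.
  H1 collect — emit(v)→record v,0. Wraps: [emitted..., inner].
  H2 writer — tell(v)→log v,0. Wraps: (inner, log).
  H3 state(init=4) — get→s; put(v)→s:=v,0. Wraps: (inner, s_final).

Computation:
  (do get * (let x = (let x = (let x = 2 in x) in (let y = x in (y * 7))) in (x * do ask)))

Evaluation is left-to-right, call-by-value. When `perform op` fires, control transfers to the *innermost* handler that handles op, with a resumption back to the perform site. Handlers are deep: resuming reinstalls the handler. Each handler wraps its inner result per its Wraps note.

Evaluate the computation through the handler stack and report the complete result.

Answer: (([224], ()), 4)

Working:
get @ H3 ⇒ 4
ask @ H0 ⇒ 4
H0 returns 224
H1 returns [224]
H2 returns ([224], ())
H3 returns (([224], ()), 4)
= (([224], ()), 4)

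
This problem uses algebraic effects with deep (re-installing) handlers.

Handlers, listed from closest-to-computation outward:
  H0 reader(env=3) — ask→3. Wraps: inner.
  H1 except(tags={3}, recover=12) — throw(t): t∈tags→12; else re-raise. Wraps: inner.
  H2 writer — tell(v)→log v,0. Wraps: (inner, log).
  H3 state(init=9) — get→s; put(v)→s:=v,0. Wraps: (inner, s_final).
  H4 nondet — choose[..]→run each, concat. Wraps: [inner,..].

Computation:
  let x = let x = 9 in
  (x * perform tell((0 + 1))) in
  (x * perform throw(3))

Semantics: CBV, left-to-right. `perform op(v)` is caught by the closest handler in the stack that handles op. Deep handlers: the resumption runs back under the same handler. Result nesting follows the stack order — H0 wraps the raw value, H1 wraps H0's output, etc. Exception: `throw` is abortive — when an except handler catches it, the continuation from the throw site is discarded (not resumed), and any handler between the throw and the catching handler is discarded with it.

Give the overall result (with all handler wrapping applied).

Answer: [((12, (1)), 9)]

Working:
tell(1) @ H2 ⇒ log+=1
throw(3) @ H1 caught ⇒ 12
H2 returns (12, (1))
H3 returns ((12, (1)), 9)
H4 returns [((12, (1)), 9)]
= [((12, (1)), 9)]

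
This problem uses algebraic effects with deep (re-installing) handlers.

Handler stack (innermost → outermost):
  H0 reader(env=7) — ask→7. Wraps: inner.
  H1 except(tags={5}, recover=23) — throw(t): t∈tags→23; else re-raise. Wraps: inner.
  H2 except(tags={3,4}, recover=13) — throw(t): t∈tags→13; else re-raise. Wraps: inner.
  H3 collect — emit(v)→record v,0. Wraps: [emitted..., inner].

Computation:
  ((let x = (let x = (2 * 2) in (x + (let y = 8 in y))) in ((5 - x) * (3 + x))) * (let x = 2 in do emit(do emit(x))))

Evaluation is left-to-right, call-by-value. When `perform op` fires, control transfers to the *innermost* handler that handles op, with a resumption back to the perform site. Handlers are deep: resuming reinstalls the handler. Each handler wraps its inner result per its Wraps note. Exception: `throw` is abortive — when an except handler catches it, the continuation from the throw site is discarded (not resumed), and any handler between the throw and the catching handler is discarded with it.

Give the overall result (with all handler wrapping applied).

Answer: [2, 0, 0]

Working:
emit(2) @ H3 ⇒ out+=2
emit(0) @ H3 ⇒ out+=0
H0 returns 0
H1 returns 0
H2 returns 0
H3 returns [2, 0, 0]
= [2, 0, 0]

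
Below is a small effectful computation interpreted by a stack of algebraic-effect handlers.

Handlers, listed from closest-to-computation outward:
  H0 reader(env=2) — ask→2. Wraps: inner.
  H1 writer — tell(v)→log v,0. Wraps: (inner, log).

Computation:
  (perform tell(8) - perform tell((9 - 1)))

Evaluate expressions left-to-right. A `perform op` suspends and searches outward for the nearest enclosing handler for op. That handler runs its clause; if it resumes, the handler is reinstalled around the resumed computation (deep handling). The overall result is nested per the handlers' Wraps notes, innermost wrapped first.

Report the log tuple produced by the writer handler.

Step-by-step:
tell(8) @ H1 ⇒ log+=8
tell(8) @ H1 ⇒ log+=8
H0 returns 0
H1 returns (0, (8, 8))
= (0, (8, 8))

Answer: (8, 8)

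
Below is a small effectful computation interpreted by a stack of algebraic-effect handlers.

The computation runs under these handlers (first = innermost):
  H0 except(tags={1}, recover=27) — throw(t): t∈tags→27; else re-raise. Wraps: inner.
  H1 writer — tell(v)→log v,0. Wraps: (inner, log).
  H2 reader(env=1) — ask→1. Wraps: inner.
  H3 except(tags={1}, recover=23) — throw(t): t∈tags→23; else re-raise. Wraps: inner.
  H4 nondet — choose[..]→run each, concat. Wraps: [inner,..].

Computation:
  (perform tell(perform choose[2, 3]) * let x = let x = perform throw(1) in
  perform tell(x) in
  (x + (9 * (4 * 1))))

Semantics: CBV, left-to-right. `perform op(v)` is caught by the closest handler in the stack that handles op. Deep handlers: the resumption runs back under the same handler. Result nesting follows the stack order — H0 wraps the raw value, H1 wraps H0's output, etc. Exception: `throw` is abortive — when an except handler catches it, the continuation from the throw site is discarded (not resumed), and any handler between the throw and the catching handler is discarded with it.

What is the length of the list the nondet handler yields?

Answer: 2

Step-by-step:
choose[2, 3] @ H4
  branch[0] choose=2:
    tell(2) @ H1 ⇒ log+=2
    throw(1) @ H0 caught ⇒ 27
    H1 returns (27, (2))
    H2 returns (27, (2))
    H3 returns (27, (2))
    H4 returns [(27, (2))]
  branch[1] choose=3:
    tell(3) @ H1 ⇒ log+=3
    throw(1) @ H0 caught ⇒ 27
    H1 returns (27, (3))
    H2 returns (27, (3))
    H3 returns (27, (3))
    H4 returns [(27, (3))]
= [(27, (2)), (27, (3))]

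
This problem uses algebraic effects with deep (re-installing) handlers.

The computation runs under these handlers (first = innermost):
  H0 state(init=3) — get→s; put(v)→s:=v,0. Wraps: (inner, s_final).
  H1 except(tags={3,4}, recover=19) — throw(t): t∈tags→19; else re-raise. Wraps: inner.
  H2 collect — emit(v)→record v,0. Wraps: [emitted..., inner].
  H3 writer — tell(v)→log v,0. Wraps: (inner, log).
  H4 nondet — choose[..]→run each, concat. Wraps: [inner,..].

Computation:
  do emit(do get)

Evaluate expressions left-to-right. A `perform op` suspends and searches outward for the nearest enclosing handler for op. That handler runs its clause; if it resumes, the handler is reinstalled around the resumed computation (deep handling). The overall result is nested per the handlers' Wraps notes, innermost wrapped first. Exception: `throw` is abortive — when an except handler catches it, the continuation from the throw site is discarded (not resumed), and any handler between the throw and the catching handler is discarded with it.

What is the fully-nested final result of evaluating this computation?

Answer: [([3, (0, 3)], ())]

Evaluation trace:
get @ H0 ⇒ 3
emit(3) @ H2 ⇒ out+=3
H0 returns (0, 3)
H1 returns (0, 3)
H2 returns [3, (0, 3)]
H3 returns ([3, (0, 3)], ())
H4 returns [([3, (0, 3)], ())]
= [([3, (0, 3)], ())]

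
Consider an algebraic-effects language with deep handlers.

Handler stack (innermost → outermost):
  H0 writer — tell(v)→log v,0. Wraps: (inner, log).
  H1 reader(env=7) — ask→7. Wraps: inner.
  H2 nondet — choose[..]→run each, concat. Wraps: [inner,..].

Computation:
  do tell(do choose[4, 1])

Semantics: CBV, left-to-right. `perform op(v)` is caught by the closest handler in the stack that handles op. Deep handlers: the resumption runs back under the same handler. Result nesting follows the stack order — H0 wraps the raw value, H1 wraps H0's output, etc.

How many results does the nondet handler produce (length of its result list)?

Working:
choose[4, 1] @ H2
  branch[0] choose=4:
    tell(4) @ H0 ⇒ log+=4
    H0 returns (0, (4))
    H1 returns (0, (4))
    H2 returns [(0, (4))]
  branch[1] choose=1:
    tell(1) @ H0 ⇒ log+=1
    H0 returns (0, (1))
    H1 returns (0, (1))
    H2 returns [(0, (1))]
= [(0, (4)), (0, (1))]

Answer: 2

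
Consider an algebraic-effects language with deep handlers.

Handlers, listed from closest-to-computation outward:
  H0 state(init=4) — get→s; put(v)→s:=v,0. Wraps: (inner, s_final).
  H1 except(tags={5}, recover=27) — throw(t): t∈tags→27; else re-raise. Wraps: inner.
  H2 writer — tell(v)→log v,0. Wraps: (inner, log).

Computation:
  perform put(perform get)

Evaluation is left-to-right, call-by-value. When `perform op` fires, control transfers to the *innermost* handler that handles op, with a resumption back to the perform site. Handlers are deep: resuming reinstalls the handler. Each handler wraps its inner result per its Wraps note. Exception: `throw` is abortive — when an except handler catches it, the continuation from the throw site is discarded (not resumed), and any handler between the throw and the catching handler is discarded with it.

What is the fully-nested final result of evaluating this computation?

Answer: ((0, 4), ())

Step-by-step:
get @ H0 ⇒ 4
put(4) @ H0 ⇒ s:=4
H0 returns (0, 4)
H1 returns (0, 4)
H2 returns ((0, 4), ())
= ((0, 4), ())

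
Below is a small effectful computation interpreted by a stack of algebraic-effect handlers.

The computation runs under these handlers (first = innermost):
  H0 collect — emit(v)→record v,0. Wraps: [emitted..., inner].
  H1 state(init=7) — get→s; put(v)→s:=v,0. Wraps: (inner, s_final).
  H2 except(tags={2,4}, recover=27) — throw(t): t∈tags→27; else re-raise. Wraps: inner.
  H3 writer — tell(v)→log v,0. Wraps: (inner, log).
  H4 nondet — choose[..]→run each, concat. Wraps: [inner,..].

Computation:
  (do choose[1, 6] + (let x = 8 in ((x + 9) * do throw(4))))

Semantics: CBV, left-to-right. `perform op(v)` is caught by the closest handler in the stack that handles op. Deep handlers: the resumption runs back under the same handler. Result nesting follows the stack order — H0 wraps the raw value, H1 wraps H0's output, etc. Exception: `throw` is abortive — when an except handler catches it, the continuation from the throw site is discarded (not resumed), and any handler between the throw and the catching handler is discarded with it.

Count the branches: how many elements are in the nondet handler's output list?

Evaluation trace:
choose[1, 6] @ H4
  branch[0] choose=1:
    throw(4) @ H2 caught ⇒ 27
    H3 returns (27, ())
    H4 returns [(27, ())]
  branch[1] choose=6:
    throw(4) @ H2 caught ⇒ 27
    H3 returns (27, ())
    H4 returns [(27, ())]
= [(27, ()), (27, ())]

Answer: 2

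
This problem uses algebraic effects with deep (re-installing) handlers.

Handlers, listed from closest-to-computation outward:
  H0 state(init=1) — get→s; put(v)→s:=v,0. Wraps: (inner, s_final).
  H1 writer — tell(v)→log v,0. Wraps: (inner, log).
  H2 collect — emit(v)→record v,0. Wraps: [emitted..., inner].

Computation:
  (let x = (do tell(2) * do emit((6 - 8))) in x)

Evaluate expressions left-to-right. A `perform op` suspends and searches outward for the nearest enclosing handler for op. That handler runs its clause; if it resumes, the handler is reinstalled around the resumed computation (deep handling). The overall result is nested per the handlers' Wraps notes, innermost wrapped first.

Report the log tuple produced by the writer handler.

Evaluation trace:
tell(2) @ H1 ⇒ log+=2
emit(-2) @ H2 ⇒ out+=-2
H0 returns (0, 1)
H1 returns ((0, 1), (2))
H2 returns [-2, ((0, 1), (2))]
= [-2, ((0, 1), (2))]

Answer: (2)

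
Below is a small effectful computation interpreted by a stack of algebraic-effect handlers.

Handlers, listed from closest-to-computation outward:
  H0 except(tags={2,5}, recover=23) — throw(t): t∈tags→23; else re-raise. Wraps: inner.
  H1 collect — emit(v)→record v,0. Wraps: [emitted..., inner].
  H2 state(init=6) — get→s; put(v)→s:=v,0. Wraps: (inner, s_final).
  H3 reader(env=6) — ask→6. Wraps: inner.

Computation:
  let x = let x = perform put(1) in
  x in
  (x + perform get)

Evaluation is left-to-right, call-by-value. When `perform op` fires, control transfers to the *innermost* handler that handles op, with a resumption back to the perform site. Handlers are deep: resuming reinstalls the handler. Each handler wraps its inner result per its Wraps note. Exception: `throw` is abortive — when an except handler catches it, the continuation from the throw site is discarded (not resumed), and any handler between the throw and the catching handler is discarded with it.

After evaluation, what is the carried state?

Answer: 1

Evaluation trace:
put(1) @ H2 ⇒ s:=1
get @ H2 ⇒ 1
H0 returns 1
H1 returns [1]
H2 returns ([1], 1)
H3 returns ([1], 1)
= ([1], 1)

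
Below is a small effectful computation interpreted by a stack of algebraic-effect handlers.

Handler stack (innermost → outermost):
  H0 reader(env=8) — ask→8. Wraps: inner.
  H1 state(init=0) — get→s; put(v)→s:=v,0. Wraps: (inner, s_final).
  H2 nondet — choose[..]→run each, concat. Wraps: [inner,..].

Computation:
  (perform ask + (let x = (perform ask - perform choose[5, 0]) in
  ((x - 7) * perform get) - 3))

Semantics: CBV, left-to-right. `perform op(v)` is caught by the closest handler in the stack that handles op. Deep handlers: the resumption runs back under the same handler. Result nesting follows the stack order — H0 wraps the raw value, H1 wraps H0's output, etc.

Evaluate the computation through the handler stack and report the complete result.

Answer: [(5, 0), (5, 0)]

Working:
ask @ H0 ⇒ 8
ask @ H0 ⇒ 8
choose[5, 0] @ H2
  branch[0] choose=5:
    get @ H1 ⇒ 0
    H0 returns 5
    H1 returns (5, 0)
    H2 returns [(5, 0)]
  branch[1] choose=0:
    get @ H1 ⇒ 0
    H0 returns 5
    H1 returns (5, 0)
    H2 returns [(5, 0)]
= [(5, 0), (5, 0)]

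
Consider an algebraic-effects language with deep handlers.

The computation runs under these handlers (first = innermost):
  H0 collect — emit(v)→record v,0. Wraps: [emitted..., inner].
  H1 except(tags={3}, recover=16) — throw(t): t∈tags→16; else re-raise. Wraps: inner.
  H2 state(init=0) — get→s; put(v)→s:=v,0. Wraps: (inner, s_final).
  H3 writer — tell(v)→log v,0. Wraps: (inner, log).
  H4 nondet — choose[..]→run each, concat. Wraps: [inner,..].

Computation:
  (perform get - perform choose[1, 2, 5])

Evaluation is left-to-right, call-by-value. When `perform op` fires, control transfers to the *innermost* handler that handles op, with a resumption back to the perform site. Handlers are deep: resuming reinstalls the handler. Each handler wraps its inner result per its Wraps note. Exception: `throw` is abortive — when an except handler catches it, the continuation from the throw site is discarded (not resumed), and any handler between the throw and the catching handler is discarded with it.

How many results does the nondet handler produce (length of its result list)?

Step-by-step:
get @ H2 ⇒ 0
choose[1, 2, 5] @ H4
  branch[0] choose=1:
    H0 returns [-1]
    H1 returns [-1]
    H2 returns ([-1], 0)
    H3 returns (([-1], 0), ())
    H4 returns [(([-1], 0), ())]
  branch[1] choose=2:
    H0 returns [-2]
    H1 returns [-2]
    H2 returns ([-2], 0)
    H3 returns (([-2], 0), ())
    H4 returns [(([-2], 0), ())]
  branch[2] choose=5:
    H0 returns [-5]
    H1 returns [-5]
    H2 returns ([-5], 0)
    H3 returns (([-5], 0), ())
    H4 returns [(([-5], 0), ())]
= [(([-1], 0), ()), (([-2], 0), ()), (([-5], 0), ())]

Answer: 3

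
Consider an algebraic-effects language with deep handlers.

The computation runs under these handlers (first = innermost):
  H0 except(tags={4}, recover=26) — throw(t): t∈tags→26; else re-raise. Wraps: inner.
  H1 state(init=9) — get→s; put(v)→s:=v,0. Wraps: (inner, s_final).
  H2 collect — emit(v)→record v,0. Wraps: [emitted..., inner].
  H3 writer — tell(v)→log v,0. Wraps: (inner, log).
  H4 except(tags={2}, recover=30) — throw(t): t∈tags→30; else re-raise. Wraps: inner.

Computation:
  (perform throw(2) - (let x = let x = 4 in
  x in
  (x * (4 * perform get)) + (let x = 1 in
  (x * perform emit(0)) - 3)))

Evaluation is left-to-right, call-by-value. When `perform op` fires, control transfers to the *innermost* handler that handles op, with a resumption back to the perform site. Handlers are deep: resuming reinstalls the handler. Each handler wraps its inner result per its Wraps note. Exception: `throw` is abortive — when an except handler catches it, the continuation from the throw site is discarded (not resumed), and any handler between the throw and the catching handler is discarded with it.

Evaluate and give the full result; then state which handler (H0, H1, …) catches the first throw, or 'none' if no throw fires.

Evaluation trace:
throw(2) @ H0 re-raised
throw(2) @ H4 caught ⇒ 30
= 30

Answer: 30 ; first throw caught by: H4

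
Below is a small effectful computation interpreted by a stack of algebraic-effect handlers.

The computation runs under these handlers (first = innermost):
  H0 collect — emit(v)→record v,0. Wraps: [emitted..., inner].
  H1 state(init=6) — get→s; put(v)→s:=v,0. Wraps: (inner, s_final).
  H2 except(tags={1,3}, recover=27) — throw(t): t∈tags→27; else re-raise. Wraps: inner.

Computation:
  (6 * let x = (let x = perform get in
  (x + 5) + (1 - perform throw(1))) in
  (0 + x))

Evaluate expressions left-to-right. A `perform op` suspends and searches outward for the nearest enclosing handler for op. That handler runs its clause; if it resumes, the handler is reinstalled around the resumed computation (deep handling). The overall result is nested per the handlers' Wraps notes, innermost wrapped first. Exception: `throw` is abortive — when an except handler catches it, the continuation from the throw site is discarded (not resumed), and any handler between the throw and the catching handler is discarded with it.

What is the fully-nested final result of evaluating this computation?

Step-by-step:
get @ H1 ⇒ 6
throw(1) @ H2 caught ⇒ 27
= 27

Answer: 27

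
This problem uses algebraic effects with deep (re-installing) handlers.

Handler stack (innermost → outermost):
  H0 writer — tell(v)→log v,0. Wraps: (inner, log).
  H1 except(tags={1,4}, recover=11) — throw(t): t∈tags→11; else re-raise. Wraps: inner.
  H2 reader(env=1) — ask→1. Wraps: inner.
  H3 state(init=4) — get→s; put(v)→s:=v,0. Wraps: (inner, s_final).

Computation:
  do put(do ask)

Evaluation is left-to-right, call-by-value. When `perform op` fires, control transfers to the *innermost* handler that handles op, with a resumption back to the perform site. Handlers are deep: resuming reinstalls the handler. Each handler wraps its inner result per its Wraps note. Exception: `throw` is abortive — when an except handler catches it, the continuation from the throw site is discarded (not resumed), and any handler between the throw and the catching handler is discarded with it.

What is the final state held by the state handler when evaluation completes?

Step-by-step:
ask @ H2 ⇒ 1
put(1) @ H3 ⇒ s:=1
H0 returns (0, ())
H1 returns (0, ())
H2 returns (0, ())
H3 returns ((0, ()), 1)
= ((0, ()), 1)

Answer: 1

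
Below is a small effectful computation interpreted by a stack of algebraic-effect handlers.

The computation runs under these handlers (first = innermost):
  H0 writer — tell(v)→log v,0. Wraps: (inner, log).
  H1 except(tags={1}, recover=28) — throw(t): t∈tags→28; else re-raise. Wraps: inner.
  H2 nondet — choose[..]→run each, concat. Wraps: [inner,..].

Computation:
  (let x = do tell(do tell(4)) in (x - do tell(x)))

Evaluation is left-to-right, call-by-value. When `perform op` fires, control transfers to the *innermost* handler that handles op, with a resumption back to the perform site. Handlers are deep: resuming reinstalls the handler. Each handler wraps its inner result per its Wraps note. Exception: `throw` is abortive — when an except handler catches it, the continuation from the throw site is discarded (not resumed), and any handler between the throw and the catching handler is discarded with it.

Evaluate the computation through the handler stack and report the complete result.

Answer: [(0, (4, 0, 0))]

Evaluation trace:
tell(4) @ H0 ⇒ log+=4
tell(0) @ H0 ⇒ log+=0
tell(0) @ H0 ⇒ log+=0
H0 returns (0, (4, 0, 0))
H1 returns (0, (4, 0, 0))
H2 returns [(0, (4, 0, 0))]
= [(0, (4, 0, 0))]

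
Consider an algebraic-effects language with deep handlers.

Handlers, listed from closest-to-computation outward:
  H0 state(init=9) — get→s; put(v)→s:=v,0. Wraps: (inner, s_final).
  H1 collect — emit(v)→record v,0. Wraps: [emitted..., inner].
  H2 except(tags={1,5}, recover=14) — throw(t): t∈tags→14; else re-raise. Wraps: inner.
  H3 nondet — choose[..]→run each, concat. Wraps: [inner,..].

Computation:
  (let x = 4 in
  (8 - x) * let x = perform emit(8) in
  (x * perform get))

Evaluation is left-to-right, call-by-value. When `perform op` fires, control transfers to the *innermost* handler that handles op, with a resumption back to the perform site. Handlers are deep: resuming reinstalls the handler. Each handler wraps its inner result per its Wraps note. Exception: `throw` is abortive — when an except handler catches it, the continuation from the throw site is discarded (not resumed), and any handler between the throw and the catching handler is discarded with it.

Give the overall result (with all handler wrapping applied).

Answer: [[8, (0, 9)]]

Evaluation trace:
emit(8) @ H1 ⇒ out+=8
get @ H0 ⇒ 9
H0 returns (0, 9)
H1 returns [8, (0, 9)]
H2 returns [8, (0, 9)]
H3 returns [[8, (0, 9)]]
= [[8, (0, 9)]]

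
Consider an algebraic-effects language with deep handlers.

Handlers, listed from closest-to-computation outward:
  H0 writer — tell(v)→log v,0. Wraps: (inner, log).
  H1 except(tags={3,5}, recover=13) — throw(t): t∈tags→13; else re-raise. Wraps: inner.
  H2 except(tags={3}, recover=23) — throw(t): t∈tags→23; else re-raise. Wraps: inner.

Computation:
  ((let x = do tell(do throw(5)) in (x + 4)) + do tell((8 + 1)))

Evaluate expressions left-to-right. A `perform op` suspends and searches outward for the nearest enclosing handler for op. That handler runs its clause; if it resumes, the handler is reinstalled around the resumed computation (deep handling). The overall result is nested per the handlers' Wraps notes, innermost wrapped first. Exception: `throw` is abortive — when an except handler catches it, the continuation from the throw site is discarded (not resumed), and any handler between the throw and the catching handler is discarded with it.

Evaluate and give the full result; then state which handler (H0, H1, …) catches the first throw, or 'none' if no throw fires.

Answer: 13 ; first throw caught by: H1

Step-by-step:
throw(5) @ H1 caught ⇒ 13
H2 returns 13
= 13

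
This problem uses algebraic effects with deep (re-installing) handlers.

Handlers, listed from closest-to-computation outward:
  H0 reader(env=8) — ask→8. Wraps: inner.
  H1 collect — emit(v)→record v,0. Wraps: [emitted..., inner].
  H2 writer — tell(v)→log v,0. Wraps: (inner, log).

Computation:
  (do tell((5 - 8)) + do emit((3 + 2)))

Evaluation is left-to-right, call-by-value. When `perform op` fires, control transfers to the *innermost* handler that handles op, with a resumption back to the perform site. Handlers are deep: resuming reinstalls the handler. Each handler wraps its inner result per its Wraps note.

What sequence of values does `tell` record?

Answer: (-3)

Step-by-step:
tell(-3) @ H2 ⇒ log+=-3
emit(5) @ H1 ⇒ out+=5
H0 returns 0
H1 returns [5, 0]
H2 returns ([5, 0], (-3))
= ([5, 0], (-3))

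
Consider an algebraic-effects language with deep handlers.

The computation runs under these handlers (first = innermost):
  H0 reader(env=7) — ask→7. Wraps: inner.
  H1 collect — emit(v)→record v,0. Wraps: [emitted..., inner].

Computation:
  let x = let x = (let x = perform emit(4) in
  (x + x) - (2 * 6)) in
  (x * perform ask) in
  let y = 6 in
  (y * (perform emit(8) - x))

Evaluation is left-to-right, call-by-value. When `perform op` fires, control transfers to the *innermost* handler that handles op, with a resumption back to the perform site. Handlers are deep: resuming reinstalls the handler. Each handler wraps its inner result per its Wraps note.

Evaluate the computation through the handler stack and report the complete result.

Answer: [4, 8, 504]

Working:
emit(4) @ H1 ⇒ out+=4
ask @ H0 ⇒ 7
emit(8) @ H1 ⇒ out+=8
H0 returns 504
H1 returns [4, 8, 504]
= [4, 8, 504]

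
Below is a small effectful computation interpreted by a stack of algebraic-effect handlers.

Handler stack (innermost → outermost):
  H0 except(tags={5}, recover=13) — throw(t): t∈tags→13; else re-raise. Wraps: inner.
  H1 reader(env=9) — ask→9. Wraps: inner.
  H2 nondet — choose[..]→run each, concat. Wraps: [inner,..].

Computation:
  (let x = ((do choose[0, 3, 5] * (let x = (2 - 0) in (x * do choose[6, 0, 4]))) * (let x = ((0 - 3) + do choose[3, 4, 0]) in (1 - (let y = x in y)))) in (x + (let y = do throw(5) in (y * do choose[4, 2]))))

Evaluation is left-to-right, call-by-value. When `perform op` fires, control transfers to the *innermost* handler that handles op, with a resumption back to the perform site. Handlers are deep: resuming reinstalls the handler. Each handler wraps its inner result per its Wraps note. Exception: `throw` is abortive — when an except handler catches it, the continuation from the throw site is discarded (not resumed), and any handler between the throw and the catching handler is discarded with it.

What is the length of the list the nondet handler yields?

Answer: 27

Evaluation trace:
choose[0, 3, 5] @ H2
  branch[0] choose=0:
    choose[6, 0, 4] @ H2
      branch[0] choose=6:
        choose[3, 4, 0] @ H2
          branch[0] choose=3:
            throw(5) @ H0 caught ⇒ 13
            H1 returns 13
            H2 returns [13]
          branch[1] choose=4:
            throw(5) @ H0 caught ⇒ 13
            H1 returns 13
            H2 returns [13]
          branch[2] choose=0:
            throw(5) @ H0 caught ⇒ 13
            H1 returns 13
            H2 returns [13]
      branch[1] choose=0:
        choose[3, 4, 0] @ H2
          branch[0] choose=3:
            throw(5) @ H0 caught ⇒ 13
            H1 returns 13
            H2 returns [13]
          branch[1] choose=4:
            throw(5) @ H0 caught ⇒ 13
            H1 returns 13
            H2 returns [13]
          branch[2] choose=0:
            throw(5) @ H0 caught ⇒ 13
            H1 returns 13
            H2 returns [13]
      branch[2] choose=4:
        choose[3, 4, 0] @ H2
          branch[0] choose=3:
            throw(5) @ H0 caught ⇒ 13
            H1 returns 13
            H2 returns [13]
          branch[1] choose=4:
            throw(5) @ H0 caught ⇒ 13
            H1 returns 13
            H2 returns [13]
          branch[2] choose=0:
            throw(5) @ H0 caught ⇒ 13
            H1 returns 13
            H2 returns [13]
  branch[1] choose=3:
    choose[6, 0, 4] @ H2
      branch[0] choose=6:
        choose[3, 4, 0] @ H2
          branch[0] choose=3:
            throw(5) @ H0 caught ⇒ 13
            H1 returns 13
            H2 returns [13]
          branch[1] choose=4:
            throw(5) @ H0 caught ⇒ 13
            H1 returns 13
            H2 returns [13]
          branch[2] choose=0:
            throw(5) @ H0 caught ⇒ 13
            H1 returns 13
            H2 returns [13]
      branch[1] choose=0:
        choose[3, 4, 0] @ H2
          branch[0] choose=3:
            throw(5) @ H0 caught ⇒ 13
            H1 returns 13
            H2 returns [13]
          branch[1] choose=4:
            throw(5) @ H0 caught ⇒ 13
            H1 returns 13
            H2 returns [13]
          branch[2] choose=0:
            throw(5) @ H0 caught ⇒ 13
            H1 returns 13
            H2 returns [13]
      branch[2] choose=4:
        choose[3, 4, 0] @ H2
          branch[0] choose=3:
            throw(5) @ H0 caught ⇒ 13
            H1 returns 13
            H2 returns [13]
          branch[1] choose=4:
            throw(5) @ H0 caught ⇒ 13
            H1 returns 13
            H2 returns [13]
          branch[2] choose=0:
            throw(5) @ H0 caught ⇒ 13
            H1 returns 13
            H2 returns [13]
  branch[2] choose=5:
    choose[6, 0, 4] @ H2
      branch[0] choose=6:
        choose[3, 4, 0] @ H2
          branch[0] choose=3:
            throw(5) @ H0 caught ⇒ 13
            H1 returns 13
            H2 returns [13]
          branch[1] choose=4:
            throw(5) @ H0 caught ⇒ 13
            H1 returns 13
            H2 returns [13]
          branch[2] choose=0:
            throw(5) @ H0 caught ⇒ 13
            H1 returns 13
            H2 returns [13]
      branch[1] choose=0:
        choose[3, 4, 0] @ H2
          branch[0] choose=3:
            throw(5) @ H0 caught ⇒ 13
            H1 returns 13
            H2 returns [13]
          branch[1] choose=4:
            throw(5) @ H0 caught ⇒ 13
            H1 returns 13
            H2 returns [13]
          branch[2] choose=0:
            throw(5) @ H0 caught ⇒ 13
            H1 returns 13
            H2 returns [13]
      branch[2] choose=4:
        choose[3, 4, 0] @ H2
          branch[0] choose=3:
            throw(5) @ H0 caught ⇒ 13
            H1 returns 13
            H2 returns [13]
          branch[1] choose=4:
            throw(5) @ H0 caught ⇒ 13
            H1 returns 13
            H2 returns [13]
          branch[2] choose=0:
            throw(5) @ H0 caught ⇒ 13
            H1 returns 13
            H2 returns [13]
= [13, 13, 13, 13, 13, 13, 13, 13, 13, 13, 13, 13, 13, 13, 13, 13, 13, 13, 13, 13, 13, 13, 13, 13, 13, 13, 13]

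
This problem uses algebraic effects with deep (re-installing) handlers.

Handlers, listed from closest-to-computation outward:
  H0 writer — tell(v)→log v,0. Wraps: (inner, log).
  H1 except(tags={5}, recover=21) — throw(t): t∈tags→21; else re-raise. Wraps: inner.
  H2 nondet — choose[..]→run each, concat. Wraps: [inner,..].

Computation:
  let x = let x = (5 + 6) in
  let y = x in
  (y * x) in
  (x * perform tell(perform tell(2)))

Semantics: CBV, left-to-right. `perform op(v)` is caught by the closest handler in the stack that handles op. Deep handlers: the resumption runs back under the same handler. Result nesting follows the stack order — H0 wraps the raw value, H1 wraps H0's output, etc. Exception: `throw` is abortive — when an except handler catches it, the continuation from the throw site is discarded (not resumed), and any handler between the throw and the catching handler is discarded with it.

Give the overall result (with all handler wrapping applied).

Working:
tell(2) @ H0 ⇒ log+=2
tell(0) @ H0 ⇒ log+=0
H0 returns (0, (2, 0))
H1 returns (0, (2, 0))
H2 returns [(0, (2, 0))]
= [(0, (2, 0))]

Answer: [(0, (2, 0))]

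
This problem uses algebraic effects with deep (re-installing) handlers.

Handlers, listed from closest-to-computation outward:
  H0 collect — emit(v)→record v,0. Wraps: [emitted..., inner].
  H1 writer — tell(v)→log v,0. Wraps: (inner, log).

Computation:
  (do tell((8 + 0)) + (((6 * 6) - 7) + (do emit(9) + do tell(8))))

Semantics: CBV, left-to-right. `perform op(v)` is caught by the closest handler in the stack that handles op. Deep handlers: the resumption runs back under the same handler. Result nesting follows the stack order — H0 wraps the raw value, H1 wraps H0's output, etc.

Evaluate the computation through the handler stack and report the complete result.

Working:
tell(8) @ H1 ⇒ log+=8
emit(9) @ H0 ⇒ out+=9
tell(8) @ H1 ⇒ log+=8
H0 returns [9, 29]
H1 returns ([9, 29], (8, 8))
= ([9, 29], (8, 8))

Answer: ([9, 29], (8, 8))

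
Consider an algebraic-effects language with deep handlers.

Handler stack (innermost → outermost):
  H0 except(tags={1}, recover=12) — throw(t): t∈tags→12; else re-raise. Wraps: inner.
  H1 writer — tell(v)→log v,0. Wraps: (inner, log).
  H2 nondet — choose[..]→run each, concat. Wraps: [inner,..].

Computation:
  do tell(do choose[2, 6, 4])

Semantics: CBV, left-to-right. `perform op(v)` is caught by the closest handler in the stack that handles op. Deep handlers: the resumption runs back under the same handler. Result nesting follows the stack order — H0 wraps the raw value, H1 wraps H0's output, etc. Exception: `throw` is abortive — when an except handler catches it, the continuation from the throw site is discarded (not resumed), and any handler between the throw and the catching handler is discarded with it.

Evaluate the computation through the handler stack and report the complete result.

Working:
choose[2, 6, 4] @ H2
  branch[0] choose=2:
    tell(2) @ H1 ⇒ log+=2
    H0 returns 0
    H1 returns (0, (2))
    H2 returns [(0, (2))]
  branch[1] choose=6:
    tell(6) @ H1 ⇒ log+=6
    H0 returns 0
    H1 returns (0, (6))
    H2 returns [(0, (6))]
  branch[2] choose=4:
    tell(4) @ H1 ⇒ log+=4
    H0 returns 0
    H1 returns (0, (4))
    H2 returns [(0, (4))]
= [(0, (2)), (0, (6)), (0, (4))]

Answer: [(0, (2)), (0, (6)), (0, (4))]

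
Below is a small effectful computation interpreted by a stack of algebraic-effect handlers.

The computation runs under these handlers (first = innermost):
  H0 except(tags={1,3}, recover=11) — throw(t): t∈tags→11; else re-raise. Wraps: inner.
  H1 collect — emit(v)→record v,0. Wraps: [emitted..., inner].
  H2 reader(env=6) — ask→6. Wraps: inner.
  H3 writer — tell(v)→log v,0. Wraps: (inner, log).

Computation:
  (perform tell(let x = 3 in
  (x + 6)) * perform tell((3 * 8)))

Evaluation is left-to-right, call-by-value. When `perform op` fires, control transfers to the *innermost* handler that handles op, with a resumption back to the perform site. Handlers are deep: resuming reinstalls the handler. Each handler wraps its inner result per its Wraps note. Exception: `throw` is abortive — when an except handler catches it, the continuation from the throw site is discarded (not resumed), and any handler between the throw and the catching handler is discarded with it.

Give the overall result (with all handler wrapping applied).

Evaluation trace:
tell(9) @ H3 ⇒ log+=9
tell(24) @ H3 ⇒ log+=24
H0 returns 0
H1 returns [0]
H2 returns [0]
H3 returns ([0], (9, 24))
= ([0], (9, 24))

Answer: ([0], (9, 24))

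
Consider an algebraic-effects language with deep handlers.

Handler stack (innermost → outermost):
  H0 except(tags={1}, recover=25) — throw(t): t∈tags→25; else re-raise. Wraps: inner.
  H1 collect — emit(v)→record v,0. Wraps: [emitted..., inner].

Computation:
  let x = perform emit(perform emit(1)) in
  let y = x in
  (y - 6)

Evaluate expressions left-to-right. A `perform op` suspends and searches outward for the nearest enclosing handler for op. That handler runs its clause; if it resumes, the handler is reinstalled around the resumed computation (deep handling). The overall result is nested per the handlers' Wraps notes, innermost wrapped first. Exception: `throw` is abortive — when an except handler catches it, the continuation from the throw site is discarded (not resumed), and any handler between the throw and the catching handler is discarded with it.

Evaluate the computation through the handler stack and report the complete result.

Step-by-step:
emit(1) @ H1 ⇒ out+=1
emit(0) @ H1 ⇒ out+=0
H0 returns -6
H1 returns [1, 0, -6]
= [1, 0, -6]

Answer: [1, 0, -6]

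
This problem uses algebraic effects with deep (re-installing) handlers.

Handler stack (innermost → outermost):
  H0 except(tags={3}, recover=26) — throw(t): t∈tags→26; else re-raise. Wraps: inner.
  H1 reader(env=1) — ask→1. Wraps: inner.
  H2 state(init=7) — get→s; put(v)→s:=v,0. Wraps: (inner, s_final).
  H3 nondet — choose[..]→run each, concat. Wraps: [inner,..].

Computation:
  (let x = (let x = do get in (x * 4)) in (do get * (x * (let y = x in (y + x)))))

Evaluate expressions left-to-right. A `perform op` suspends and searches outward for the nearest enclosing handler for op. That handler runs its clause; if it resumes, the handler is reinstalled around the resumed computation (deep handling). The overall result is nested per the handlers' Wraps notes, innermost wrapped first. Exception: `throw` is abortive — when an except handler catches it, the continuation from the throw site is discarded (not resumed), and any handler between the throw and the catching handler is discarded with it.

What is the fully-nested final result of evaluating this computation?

Answer: [(10976, 7)]

Working:
get @ H2 ⇒ 7
get @ H2 ⇒ 7
H0 returns 10976
H1 returns 10976
H2 returns (10976, 7)
H3 returns [(10976, 7)]
= [(10976, 7)]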